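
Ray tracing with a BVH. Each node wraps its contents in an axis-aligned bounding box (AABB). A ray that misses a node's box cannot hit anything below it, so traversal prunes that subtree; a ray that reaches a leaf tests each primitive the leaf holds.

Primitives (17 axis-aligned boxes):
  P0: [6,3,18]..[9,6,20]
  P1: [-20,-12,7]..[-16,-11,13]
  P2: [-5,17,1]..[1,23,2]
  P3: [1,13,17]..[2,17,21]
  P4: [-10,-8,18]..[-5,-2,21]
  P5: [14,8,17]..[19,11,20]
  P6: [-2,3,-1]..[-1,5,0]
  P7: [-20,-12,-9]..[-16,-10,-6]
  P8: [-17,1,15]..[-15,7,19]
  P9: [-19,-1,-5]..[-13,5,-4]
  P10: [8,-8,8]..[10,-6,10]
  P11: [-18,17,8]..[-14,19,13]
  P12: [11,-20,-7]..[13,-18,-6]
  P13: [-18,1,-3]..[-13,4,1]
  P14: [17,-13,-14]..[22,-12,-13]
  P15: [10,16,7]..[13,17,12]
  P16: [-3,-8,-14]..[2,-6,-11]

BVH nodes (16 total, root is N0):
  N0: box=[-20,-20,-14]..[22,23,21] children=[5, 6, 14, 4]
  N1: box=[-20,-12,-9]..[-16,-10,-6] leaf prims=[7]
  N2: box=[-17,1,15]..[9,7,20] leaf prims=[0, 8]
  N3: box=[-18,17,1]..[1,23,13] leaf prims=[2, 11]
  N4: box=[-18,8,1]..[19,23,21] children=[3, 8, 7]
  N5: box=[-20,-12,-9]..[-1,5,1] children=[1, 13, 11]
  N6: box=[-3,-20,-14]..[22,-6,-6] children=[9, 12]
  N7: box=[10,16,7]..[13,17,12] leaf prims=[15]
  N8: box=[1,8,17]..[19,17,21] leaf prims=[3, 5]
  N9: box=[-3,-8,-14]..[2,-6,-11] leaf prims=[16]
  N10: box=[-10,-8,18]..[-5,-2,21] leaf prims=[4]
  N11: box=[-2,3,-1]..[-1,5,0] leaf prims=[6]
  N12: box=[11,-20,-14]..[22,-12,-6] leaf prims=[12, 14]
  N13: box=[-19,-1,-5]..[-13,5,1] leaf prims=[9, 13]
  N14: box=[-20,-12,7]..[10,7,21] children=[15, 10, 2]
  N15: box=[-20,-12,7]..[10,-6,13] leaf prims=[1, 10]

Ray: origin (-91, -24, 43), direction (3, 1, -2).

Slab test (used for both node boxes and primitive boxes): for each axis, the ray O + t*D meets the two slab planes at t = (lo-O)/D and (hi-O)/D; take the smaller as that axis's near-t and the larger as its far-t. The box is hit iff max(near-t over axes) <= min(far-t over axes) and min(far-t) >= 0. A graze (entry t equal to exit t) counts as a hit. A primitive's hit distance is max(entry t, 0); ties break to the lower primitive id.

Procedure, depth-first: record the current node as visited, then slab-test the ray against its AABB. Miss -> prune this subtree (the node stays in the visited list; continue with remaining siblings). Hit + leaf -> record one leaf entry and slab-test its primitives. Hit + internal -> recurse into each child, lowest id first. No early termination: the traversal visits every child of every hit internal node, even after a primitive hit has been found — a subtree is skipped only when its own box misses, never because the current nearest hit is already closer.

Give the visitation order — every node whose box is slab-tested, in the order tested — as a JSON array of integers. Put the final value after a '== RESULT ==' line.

Traverse from the root:
N0 x:[71/3,113/3] y:[4,47] z:[11,57/2] -> hit [71/3,57/2], descend [4, 5, 6, 14]
  N4 x:[73/3,110/3] y:[32,47] z:[11,21] -> miss, prune
  N5 x:[71/3,30] y:[12,29] z:[21,26] -> hit [71/3,26], descend [1, 11, 13]
    N1 x:[71/3,25] y:[12,14] z:[49/2,26] -> miss, prune
    N11 x:[89/3,30] y:[27,29] z:[43/2,22] -> miss, prune
    N13 x:[24,26] y:[23,29] z:[21,24] -> hit [24,24] leaf, test {P9@t=24, P13(miss)}
  N6 x:[88/3,113/3] y:[4,18] z:[49/2,57/2] -> miss, prune
  N14 x:[71/3,101/3] y:[12,31] z:[11,18] -> miss, prune

Visited [0, 4, 5, 1, 11, 13, 6, 14]. Tests: 8 box, 1 leaf. Nearest: P9.

== RESULT ==
[0, 4, 5, 1, 11, 13, 6, 14]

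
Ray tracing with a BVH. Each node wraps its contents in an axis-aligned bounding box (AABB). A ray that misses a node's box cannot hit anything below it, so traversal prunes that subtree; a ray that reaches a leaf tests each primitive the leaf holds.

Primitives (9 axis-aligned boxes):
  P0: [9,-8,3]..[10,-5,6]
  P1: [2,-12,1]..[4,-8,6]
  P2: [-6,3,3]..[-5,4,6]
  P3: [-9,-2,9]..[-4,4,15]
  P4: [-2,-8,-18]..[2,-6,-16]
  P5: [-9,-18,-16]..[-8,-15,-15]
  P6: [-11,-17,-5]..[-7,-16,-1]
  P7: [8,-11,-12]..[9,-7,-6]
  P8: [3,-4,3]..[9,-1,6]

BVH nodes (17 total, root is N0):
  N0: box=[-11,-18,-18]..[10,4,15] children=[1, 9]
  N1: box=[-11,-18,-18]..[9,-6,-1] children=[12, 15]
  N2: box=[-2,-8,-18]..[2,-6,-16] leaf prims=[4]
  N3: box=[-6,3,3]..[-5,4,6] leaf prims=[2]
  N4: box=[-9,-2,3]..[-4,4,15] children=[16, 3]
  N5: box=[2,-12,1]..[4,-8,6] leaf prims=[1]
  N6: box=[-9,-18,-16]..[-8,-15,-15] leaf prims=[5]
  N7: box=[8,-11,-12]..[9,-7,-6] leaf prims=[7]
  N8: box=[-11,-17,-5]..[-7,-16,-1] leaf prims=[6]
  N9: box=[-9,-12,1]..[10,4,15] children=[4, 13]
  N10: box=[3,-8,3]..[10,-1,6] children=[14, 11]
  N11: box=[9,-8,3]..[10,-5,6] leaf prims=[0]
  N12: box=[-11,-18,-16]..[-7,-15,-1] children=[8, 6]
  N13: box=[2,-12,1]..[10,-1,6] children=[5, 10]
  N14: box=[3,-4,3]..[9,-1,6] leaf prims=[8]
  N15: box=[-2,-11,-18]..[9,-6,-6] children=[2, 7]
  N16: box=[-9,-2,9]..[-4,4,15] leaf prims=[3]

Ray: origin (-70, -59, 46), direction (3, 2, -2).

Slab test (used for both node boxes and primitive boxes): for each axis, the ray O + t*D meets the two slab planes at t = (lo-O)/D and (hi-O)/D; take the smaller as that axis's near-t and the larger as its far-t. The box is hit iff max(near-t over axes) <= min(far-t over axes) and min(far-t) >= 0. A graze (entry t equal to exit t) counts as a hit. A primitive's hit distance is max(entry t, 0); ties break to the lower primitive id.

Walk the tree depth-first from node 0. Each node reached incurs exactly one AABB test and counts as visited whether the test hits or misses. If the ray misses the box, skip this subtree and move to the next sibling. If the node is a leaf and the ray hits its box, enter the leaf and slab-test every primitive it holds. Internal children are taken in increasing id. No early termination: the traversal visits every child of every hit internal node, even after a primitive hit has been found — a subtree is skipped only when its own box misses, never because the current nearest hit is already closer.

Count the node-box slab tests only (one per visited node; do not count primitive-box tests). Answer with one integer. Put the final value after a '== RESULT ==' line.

Trace the traversal:
N0 x:[59/3,80/3] y:[41/2,63/2] z:[31/2,32] -> hit [41/2,80/3], descend [1, 9]
  N1 x:[59/3,79/3] y:[41/2,53/2] z:[47/2,32] -> hit [47/2,79/3], descend [12, 15]
    N12 x:[59/3,21] y:[41/2,22] z:[47/2,31] -> miss, prune
    N15 x:[68/3,79/3] y:[24,53/2] z:[26,32] -> hit [26,79/3], descend [2, 7]
      N2 x:[68/3,24] y:[51/2,53/2] z:[31,32] -> miss, prune
      N7 x:[26,79/3] y:[24,26] z:[26,29] -> hit [26,26] leaf, test {P7@t=26}
  N9 x:[61/3,80/3] y:[47/2,63/2] z:[31/2,45/2] -> miss, prune

7 AABB tests over nodes [0, 1, 12, 15, 2, 7, 9]; 1 leaf entered; closest P7.

== RESULT ==
7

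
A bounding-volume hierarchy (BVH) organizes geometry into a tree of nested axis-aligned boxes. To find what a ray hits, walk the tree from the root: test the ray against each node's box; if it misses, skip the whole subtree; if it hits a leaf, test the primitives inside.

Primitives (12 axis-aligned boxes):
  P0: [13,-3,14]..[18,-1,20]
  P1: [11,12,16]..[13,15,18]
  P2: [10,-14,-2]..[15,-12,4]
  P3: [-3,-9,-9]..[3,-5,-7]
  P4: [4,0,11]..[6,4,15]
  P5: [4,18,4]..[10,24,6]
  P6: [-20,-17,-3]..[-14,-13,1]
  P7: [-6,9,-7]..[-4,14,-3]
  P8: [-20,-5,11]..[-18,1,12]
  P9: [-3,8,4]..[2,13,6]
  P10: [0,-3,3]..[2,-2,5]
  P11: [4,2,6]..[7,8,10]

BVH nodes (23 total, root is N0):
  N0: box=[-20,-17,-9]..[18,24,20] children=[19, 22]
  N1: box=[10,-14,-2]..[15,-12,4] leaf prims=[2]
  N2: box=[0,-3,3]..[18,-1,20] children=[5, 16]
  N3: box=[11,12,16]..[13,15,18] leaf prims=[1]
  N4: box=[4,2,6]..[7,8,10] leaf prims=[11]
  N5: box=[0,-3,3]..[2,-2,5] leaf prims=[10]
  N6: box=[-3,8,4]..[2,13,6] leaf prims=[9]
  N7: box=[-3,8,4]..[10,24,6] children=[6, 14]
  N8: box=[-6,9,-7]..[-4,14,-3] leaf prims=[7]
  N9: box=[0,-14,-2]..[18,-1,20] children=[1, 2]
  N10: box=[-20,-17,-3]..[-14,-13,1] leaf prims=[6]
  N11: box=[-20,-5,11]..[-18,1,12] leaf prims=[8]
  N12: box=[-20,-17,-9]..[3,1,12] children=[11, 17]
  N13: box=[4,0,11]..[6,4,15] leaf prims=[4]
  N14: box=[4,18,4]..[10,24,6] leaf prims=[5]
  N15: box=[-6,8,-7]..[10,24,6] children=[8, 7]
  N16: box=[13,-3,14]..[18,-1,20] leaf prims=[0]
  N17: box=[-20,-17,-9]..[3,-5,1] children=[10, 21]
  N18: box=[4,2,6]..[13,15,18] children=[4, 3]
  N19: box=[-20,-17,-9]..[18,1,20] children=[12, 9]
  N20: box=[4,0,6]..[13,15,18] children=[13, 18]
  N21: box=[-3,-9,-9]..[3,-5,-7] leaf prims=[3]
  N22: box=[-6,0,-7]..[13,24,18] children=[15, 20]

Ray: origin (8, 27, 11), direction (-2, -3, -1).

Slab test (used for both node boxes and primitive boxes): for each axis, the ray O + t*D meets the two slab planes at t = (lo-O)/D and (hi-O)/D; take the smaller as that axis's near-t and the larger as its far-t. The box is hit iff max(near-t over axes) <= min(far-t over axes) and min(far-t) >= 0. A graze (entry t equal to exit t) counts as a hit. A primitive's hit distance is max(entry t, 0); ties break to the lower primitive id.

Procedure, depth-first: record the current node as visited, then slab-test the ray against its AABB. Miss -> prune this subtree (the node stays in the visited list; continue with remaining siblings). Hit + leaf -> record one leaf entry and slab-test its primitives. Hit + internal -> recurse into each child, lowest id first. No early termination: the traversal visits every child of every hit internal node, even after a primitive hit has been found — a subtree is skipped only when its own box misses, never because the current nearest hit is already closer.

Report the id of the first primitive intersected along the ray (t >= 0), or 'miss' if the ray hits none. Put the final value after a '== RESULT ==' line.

Walk:
N0 x:[-5,14] y:[1,44/3] z:[-9,20] -> hit [1,14], descend [19, 22]
  N19 x:[-5,14] y:[26/3,44/3] z:[-9,20] -> hit [26/3,14], descend [9, 12]
    N9 x:[-5,4] y:[28/3,41/3] z:[-9,13] -> miss, prune
    N12 x:[5/2,14] y:[26/3,44/3] z:[-1,20] -> hit [26/3,14], descend [11, 17]
      N11 x:[13,14] y:[26/3,32/3] z:[-1,0] -> miss, prune
      N17 x:[5/2,14] y:[32/3,44/3] z:[10,20] -> hit [32/3,14], descend [10, 21]
        N10 x:[11,14] y:[40/3,44/3] z:[10,14] -> hit [40/3,14] leaf, test {P6@t=40/3}
        N21 x:[5/2,11/2] y:[32/3,12] z:[18,20] -> miss, prune
  N22 x:[-5/2,7] y:[1,9] z:[-7,18] -> hit [1,7], descend [15, 20]
    N15 x:[-1,7] y:[1,19/3] z:[5,18] -> hit [5,19/3], descend [7, 8]
      N7 x:[-1,11/2] y:[1,19/3] z:[5,7] -> hit [5,11/2], descend [6, 14]
        N6 x:[3,11/2] y:[14/3,19/3] z:[5,7] -> hit [5,11/2] leaf, test {P9@t=5}
        N14 x:[-1,2] y:[1,3] z:[5,7] -> miss, prune
      N8 x:[6,7] y:[13/3,6] z:[14,18] -> miss, prune
    N20 x:[-5/2,2] y:[4,9] z:[-7,5] -> miss, prune

order=[0, 19, 9, 12, 11, 17, 10, 21, 22, 15, 7, 6, 14, 8, 20]  |boxes|=15  |leaves|=2  hit=P9

== RESULT ==
9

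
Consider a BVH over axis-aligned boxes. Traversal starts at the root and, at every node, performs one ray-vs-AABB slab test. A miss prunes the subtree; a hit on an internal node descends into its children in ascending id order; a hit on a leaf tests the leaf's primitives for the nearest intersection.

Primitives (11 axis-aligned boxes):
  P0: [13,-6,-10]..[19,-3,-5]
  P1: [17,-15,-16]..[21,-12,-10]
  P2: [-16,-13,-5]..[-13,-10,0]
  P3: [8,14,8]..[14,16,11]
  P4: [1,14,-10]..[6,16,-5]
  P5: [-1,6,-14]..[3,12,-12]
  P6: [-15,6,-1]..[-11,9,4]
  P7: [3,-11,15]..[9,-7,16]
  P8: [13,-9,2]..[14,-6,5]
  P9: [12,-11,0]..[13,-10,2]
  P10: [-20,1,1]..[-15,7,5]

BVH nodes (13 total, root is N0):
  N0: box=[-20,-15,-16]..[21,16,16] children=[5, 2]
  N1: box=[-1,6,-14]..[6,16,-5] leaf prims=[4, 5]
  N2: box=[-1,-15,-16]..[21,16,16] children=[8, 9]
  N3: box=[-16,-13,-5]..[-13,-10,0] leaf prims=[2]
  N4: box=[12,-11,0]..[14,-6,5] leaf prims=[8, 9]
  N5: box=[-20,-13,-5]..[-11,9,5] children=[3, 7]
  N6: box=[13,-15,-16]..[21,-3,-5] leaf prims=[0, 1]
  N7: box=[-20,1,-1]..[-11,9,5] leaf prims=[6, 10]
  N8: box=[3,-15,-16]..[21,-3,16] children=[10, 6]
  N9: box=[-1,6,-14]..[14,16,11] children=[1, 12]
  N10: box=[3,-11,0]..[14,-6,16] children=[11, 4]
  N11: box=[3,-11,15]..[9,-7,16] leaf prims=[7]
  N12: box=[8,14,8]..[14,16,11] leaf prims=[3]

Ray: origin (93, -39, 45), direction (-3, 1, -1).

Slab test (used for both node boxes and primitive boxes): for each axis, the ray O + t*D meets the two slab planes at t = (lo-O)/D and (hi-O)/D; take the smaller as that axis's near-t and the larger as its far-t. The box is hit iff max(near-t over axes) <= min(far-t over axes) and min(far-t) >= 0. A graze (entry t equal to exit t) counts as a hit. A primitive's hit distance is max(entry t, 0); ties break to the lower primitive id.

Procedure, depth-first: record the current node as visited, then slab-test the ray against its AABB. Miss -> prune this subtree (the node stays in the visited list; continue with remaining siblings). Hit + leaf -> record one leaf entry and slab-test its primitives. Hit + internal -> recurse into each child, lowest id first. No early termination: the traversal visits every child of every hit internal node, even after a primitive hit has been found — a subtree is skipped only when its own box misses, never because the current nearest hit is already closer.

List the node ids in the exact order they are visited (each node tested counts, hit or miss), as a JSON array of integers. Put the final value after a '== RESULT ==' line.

Trace the traversal:
N0 x:[24,113/3] y:[24,55] z:[29,61] -> hit [29,113/3], descend [2, 5]
  N2 x:[24,94/3] y:[24,55] z:[29,61] -> hit [29,94/3], descend [8, 9]
    N8 x:[24,30] y:[24,36] z:[29,61] -> hit [29,30], descend [6, 10]
      N6 x:[24,80/3] y:[24,36] z:[50,61] -> miss, prune
      N10 x:[79/3,30] y:[28,33] z:[29,45] -> hit [29,30], descend [4, 11]
        N4 x:[79/3,27] y:[28,33] z:[40,45] -> miss, prune
        N11 x:[28,30] y:[28,32] z:[29,30] -> hit [29,30] leaf, test {P7@t=29}
    N9 x:[79/3,94/3] y:[45,55] z:[34,59] -> miss, prune
  N5 x:[104/3,113/3] y:[26,48] z:[40,50] -> miss, prune

Summary -> nodes [0, 2, 8, 6, 10, 4, 11, 9, 5]; box-tests=9; leaf-entries=1; first=P7

== RESULT ==
[0, 2, 8, 6, 10, 4, 11, 9, 5]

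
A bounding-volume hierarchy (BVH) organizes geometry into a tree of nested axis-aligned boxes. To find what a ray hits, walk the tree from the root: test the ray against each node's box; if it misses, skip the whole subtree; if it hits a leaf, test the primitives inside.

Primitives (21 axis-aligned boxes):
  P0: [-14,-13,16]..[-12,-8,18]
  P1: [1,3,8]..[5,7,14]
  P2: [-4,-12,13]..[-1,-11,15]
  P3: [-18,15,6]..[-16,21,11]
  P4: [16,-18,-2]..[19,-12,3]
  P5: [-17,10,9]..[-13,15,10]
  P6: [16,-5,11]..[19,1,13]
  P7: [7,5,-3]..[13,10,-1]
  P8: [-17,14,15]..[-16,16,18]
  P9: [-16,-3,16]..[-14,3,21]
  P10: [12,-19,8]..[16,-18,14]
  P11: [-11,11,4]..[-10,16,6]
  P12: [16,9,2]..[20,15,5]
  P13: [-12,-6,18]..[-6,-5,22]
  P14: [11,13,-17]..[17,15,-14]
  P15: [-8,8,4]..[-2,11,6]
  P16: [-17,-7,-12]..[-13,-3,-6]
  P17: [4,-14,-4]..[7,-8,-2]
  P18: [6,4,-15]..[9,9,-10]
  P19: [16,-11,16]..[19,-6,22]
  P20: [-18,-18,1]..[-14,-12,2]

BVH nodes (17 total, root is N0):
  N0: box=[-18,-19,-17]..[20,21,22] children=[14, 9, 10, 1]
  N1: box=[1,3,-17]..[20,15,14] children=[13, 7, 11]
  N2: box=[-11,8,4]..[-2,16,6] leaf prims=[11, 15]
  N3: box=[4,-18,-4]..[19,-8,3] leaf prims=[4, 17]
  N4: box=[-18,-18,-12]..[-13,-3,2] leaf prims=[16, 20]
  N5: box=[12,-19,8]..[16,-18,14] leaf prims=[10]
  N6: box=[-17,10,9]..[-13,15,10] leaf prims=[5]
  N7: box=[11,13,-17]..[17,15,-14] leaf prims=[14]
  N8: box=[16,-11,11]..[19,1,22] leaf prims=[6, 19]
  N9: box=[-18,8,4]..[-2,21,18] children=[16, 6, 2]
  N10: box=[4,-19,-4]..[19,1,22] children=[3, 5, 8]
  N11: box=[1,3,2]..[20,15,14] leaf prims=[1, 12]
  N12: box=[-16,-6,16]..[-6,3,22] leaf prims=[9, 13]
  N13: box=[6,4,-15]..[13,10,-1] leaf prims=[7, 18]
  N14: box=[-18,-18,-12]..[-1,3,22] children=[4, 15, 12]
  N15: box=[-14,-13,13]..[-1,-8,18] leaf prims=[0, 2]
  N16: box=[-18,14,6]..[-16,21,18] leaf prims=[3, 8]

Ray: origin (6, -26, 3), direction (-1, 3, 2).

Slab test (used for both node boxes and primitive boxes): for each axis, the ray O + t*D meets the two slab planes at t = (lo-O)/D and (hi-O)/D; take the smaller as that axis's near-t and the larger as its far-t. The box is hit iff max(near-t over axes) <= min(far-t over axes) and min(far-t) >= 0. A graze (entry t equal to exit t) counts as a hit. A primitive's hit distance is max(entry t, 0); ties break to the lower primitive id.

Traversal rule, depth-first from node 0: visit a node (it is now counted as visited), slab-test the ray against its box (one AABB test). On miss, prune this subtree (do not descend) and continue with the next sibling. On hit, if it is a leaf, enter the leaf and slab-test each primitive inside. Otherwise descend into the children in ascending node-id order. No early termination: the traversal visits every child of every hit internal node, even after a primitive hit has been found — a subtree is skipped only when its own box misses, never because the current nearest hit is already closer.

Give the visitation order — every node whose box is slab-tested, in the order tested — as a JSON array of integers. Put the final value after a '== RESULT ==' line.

Walk:
N0 x:[-14,24] y:[7/3,47/3] z:[-10,19/2] -> hit [7/3,19/2], descend [1, 9, 10, 14]
  N1 x:[-14,5] y:[29/3,41/3] z:[-10,11/2] -> miss, prune
  N9 x:[8,24] y:[34/3,47/3] z:[1/2,15/2] -> miss, prune
  N10 x:[-13,2] y:[7/3,9] z:[-7/2,19/2] -> miss, prune
  N14 x:[7,24] y:[8/3,29/3] z:[-15/2,19/2] -> hit [7,19/2], descend [4, 12, 15]
    N4 x:[19,24] y:[8/3,23/3] z:[-15/2,-1/2] -> miss, prune
    N12 x:[12,22] y:[20/3,29/3] z:[13/2,19/2] -> miss, prune
    N15 x:[7,20] y:[13/3,6] z:[5,15/2] -> miss, prune

Summary -> nodes [0, 1, 9, 10, 14, 4, 12, 15]; box-tests=8; leaf-entries=0; first=miss

== RESULT ==
[0, 1, 9, 10, 14, 4, 12, 15]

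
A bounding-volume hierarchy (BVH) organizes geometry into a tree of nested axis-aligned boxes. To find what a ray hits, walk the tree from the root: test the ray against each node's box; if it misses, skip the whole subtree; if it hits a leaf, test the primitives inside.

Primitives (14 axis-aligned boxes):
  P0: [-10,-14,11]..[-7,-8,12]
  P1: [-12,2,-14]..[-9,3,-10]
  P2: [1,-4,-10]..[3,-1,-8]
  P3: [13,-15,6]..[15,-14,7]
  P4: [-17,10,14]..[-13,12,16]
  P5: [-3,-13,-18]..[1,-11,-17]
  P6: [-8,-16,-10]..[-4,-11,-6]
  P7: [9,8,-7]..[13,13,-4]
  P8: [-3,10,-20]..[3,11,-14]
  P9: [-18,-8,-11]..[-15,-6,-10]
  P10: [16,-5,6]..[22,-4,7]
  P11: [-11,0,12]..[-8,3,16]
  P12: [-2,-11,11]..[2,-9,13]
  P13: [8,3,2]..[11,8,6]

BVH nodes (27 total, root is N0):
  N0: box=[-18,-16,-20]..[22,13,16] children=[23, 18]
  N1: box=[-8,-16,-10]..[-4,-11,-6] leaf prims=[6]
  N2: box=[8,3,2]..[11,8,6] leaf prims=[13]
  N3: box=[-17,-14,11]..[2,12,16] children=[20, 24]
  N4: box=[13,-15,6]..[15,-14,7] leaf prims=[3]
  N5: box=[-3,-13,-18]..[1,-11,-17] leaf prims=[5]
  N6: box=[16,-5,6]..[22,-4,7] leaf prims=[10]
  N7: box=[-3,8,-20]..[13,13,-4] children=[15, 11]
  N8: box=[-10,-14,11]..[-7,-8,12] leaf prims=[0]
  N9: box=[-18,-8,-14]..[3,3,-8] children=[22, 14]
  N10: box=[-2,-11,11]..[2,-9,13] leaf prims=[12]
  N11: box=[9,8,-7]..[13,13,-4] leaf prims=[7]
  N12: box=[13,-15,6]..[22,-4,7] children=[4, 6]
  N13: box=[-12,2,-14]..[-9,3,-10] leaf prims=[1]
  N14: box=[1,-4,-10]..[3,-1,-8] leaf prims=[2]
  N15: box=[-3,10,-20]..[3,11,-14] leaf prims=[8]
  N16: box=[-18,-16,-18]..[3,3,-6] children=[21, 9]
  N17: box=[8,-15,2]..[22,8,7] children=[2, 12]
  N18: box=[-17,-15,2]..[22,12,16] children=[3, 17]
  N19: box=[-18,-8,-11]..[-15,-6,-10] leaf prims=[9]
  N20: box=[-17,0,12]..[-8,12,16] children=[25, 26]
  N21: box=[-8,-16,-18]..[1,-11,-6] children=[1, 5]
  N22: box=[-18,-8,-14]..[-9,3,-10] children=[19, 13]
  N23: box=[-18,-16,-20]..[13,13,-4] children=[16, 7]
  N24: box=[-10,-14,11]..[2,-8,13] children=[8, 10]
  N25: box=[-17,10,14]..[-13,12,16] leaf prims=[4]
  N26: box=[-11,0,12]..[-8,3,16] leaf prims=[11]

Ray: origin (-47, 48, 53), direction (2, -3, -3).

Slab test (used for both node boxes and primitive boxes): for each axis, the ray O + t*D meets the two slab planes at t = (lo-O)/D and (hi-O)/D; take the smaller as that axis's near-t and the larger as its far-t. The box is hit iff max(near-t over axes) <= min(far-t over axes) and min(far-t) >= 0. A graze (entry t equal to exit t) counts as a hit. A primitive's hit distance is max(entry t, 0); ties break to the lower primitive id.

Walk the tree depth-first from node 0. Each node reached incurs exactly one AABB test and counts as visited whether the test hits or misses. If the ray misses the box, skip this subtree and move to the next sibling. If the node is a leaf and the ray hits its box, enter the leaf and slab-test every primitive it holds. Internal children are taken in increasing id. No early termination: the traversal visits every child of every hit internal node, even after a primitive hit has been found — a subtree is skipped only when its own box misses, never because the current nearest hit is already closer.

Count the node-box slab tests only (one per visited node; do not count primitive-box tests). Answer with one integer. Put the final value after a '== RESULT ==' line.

Trace the traversal:
N0 x:[29/2,69/2] y:[35/3,64/3] z:[37/3,73/3] -> hit [29/2,64/3], descend [18, 23]
  N18 x:[15,69/2] y:[12,21] z:[37/3,17] -> hit [15,17], descend [3, 17]
    N3 x:[15,49/2] y:[12,62/3] z:[37/3,14] -> miss, prune
    N17 x:[55/2,69/2] y:[40/3,21] z:[46/3,17] -> miss, prune
  N23 x:[29/2,30] y:[35/3,64/3] z:[19,73/3] -> hit [19,64/3], descend [7, 16]
    N7 x:[22,30] y:[35/3,40/3] z:[19,73/3] -> miss, prune
    N16 x:[29/2,25] y:[15,64/3] z:[59/3,71/3] -> hit [59/3,64/3], descend [9, 21]
      N9 x:[29/2,25] y:[15,56/3] z:[61/3,67/3] -> miss, prune
      N21 x:[39/2,24] y:[59/3,64/3] z:[59/3,71/3] -> hit [59/3,64/3], descend [1, 5]
        N1 x:[39/2,43/2] y:[59/3,64/3] z:[59/3,21] -> hit [59/3,21] leaf, test {P6@t=59/3}
        N5 x:[22,24] y:[59/3,61/3] z:[70/3,71/3] -> miss, prune

Summary -> nodes [0, 18, 3, 17, 23, 7, 16, 9, 21, 1, 5]; box-tests=11; leaf-entries=1; first=P6

== RESULT ==
11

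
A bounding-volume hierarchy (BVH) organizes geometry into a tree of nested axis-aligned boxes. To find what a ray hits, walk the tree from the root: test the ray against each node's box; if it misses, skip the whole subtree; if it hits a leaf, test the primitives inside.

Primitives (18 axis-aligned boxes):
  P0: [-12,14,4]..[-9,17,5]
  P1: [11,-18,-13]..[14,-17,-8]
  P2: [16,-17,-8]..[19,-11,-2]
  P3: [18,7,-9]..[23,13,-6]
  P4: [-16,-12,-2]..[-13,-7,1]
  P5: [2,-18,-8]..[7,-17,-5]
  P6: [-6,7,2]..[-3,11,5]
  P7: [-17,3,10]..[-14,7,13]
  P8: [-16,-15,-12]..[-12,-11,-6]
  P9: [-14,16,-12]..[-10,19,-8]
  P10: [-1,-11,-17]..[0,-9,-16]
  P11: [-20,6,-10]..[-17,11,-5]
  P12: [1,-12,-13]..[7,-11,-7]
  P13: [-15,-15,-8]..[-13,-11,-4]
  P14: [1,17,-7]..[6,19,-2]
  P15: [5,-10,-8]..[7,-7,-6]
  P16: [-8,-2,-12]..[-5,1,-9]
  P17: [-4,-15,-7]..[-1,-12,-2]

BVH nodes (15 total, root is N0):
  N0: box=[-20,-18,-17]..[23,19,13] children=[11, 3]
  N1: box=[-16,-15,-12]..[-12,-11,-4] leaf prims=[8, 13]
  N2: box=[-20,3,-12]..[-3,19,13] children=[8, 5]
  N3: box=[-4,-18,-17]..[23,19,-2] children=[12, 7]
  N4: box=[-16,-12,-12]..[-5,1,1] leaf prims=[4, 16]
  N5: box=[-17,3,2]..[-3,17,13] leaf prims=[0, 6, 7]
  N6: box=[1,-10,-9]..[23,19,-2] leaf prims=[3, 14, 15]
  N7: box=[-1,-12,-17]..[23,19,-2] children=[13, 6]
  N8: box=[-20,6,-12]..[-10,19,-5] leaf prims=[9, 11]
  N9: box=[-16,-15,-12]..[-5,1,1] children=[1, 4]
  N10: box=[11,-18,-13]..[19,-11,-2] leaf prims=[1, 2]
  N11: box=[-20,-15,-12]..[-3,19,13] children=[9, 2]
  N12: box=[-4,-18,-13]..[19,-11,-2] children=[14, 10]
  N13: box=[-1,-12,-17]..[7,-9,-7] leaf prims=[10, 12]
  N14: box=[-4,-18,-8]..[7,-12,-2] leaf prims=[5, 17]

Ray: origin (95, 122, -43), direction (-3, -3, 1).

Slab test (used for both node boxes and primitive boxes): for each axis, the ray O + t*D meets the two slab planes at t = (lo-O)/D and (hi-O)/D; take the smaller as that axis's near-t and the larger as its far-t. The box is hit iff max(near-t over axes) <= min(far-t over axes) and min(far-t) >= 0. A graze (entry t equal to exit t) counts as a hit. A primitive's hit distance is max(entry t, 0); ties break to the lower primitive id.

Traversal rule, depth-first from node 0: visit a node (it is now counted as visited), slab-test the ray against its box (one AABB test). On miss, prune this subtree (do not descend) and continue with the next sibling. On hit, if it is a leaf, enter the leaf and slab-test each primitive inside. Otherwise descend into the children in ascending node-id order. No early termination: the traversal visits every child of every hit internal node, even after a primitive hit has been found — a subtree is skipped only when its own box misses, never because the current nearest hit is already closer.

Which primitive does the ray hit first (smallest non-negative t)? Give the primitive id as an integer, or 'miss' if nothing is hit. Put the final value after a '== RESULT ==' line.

Trace the traversal:
N0 x:[24,115/3] y:[103/3,140/3] z:[26,56] -> hit [103/3,115/3], descend [3, 11]
  N3 x:[24,33] y:[103/3,140/3] z:[26,41] -> miss, prune
  N11 x:[98/3,115/3] y:[103/3,137/3] z:[31,56] -> hit [103/3,115/3], descend [2, 9]
    N2 x:[98/3,115/3] y:[103/3,119/3] z:[31,56] -> hit [103/3,115/3], descend [5, 8]
      N5 x:[98/3,112/3] y:[35,119/3] z:[45,56] -> miss, prune
      N8 x:[35,115/3] y:[103/3,116/3] z:[31,38] -> hit [35,38] leaf, test {P9@t=35, P11@t=112/3}
    N9 x:[100/3,37] y:[121/3,137/3] z:[31,44] -> miss, prune

Visited [0, 3, 11, 2, 5, 8, 9]. Tests: 7 box, 1 leaf. Nearest: P9.

== RESULT ==
9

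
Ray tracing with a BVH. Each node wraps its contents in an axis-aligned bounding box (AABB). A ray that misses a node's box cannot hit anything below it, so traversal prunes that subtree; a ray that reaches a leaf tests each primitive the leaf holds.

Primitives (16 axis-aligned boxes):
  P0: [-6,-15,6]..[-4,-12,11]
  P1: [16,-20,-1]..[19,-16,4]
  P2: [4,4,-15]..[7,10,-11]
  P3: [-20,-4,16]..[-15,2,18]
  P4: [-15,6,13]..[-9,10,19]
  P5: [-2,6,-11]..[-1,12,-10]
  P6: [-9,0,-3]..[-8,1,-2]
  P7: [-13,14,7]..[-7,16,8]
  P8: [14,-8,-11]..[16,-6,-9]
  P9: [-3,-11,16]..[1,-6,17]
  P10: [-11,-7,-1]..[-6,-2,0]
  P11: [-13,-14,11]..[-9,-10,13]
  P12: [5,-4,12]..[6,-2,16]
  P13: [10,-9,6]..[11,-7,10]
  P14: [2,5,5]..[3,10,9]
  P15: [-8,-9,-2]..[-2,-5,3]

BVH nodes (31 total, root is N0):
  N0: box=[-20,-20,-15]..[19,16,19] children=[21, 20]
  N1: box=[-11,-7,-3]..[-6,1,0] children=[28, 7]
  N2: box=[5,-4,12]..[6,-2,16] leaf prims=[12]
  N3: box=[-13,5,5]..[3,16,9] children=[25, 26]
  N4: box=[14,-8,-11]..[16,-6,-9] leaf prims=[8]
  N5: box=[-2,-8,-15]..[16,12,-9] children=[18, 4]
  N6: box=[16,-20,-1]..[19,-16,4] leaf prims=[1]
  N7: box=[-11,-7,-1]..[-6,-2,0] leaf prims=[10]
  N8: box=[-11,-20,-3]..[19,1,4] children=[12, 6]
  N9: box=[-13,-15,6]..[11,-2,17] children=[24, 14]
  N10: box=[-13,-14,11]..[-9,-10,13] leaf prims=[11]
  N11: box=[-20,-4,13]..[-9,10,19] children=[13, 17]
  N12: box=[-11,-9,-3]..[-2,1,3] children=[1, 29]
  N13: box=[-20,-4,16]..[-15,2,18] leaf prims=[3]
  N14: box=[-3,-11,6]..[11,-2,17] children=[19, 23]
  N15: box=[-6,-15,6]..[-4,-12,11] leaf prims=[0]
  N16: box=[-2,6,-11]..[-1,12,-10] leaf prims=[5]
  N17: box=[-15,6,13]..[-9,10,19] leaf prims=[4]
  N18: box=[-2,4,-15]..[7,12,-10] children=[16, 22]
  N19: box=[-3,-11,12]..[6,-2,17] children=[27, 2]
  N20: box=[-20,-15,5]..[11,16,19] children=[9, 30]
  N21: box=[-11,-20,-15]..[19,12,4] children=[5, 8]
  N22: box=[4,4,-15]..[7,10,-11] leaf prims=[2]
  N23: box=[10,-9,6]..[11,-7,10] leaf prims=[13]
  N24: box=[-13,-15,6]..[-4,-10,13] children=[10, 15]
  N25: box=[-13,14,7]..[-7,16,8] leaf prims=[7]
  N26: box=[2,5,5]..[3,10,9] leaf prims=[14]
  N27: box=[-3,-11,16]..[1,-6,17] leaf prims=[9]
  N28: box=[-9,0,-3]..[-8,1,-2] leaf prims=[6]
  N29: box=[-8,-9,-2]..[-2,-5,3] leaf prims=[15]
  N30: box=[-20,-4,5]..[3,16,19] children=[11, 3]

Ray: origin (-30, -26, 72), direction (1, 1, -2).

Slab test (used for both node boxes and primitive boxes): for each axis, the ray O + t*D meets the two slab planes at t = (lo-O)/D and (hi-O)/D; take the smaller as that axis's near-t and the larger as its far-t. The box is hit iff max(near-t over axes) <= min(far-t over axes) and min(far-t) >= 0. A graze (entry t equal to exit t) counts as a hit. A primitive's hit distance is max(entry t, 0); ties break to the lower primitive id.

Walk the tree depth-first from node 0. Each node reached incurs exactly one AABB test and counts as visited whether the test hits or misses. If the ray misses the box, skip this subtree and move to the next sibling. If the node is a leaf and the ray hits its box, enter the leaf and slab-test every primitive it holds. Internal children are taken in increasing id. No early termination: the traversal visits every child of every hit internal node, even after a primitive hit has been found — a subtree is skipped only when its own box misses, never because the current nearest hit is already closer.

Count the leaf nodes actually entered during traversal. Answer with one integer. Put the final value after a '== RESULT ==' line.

Trace the traversal:
N0 x:[10,49] y:[6,42] z:[53/2,87/2] -> hit [53/2,42], descend [20, 21]
  N20 x:[10,41] y:[11,42] z:[53/2,67/2] -> hit [53/2,67/2], descend [9, 30]
    N9 x:[17,41] y:[11,24] z:[55/2,33] -> miss, prune
    N30 x:[10,33] y:[22,42] z:[53/2,67/2] -> hit [53/2,33], descend [3, 11]
      N3 x:[17,33] y:[31,42] z:[63/2,67/2] -> hit [63/2,33], descend [25, 26]
        N25 x:[17,23] y:[40,42] z:[32,65/2] -> miss, prune
        N26 x:[32,33] y:[31,36] z:[63/2,67/2] -> hit [32,33] leaf, test {P14@t=32}
      N11 x:[10,21] y:[22,36] z:[53/2,59/2] -> miss, prune
  N21 x:[19,49] y:[6,38] z:[34,87/2] -> hit [34,38], descend [5, 8]
    N5 x:[28,46] y:[18,38] z:[81/2,87/2] -> miss, prune
    N8 x:[19,49] y:[6,27] z:[34,75/2] -> miss, prune

11 AABB tests over nodes [0, 20, 9, 30, 3, 25, 26, 11, 21, 5, 8]; 1 leaf entered; closest P14.

== RESULT ==
1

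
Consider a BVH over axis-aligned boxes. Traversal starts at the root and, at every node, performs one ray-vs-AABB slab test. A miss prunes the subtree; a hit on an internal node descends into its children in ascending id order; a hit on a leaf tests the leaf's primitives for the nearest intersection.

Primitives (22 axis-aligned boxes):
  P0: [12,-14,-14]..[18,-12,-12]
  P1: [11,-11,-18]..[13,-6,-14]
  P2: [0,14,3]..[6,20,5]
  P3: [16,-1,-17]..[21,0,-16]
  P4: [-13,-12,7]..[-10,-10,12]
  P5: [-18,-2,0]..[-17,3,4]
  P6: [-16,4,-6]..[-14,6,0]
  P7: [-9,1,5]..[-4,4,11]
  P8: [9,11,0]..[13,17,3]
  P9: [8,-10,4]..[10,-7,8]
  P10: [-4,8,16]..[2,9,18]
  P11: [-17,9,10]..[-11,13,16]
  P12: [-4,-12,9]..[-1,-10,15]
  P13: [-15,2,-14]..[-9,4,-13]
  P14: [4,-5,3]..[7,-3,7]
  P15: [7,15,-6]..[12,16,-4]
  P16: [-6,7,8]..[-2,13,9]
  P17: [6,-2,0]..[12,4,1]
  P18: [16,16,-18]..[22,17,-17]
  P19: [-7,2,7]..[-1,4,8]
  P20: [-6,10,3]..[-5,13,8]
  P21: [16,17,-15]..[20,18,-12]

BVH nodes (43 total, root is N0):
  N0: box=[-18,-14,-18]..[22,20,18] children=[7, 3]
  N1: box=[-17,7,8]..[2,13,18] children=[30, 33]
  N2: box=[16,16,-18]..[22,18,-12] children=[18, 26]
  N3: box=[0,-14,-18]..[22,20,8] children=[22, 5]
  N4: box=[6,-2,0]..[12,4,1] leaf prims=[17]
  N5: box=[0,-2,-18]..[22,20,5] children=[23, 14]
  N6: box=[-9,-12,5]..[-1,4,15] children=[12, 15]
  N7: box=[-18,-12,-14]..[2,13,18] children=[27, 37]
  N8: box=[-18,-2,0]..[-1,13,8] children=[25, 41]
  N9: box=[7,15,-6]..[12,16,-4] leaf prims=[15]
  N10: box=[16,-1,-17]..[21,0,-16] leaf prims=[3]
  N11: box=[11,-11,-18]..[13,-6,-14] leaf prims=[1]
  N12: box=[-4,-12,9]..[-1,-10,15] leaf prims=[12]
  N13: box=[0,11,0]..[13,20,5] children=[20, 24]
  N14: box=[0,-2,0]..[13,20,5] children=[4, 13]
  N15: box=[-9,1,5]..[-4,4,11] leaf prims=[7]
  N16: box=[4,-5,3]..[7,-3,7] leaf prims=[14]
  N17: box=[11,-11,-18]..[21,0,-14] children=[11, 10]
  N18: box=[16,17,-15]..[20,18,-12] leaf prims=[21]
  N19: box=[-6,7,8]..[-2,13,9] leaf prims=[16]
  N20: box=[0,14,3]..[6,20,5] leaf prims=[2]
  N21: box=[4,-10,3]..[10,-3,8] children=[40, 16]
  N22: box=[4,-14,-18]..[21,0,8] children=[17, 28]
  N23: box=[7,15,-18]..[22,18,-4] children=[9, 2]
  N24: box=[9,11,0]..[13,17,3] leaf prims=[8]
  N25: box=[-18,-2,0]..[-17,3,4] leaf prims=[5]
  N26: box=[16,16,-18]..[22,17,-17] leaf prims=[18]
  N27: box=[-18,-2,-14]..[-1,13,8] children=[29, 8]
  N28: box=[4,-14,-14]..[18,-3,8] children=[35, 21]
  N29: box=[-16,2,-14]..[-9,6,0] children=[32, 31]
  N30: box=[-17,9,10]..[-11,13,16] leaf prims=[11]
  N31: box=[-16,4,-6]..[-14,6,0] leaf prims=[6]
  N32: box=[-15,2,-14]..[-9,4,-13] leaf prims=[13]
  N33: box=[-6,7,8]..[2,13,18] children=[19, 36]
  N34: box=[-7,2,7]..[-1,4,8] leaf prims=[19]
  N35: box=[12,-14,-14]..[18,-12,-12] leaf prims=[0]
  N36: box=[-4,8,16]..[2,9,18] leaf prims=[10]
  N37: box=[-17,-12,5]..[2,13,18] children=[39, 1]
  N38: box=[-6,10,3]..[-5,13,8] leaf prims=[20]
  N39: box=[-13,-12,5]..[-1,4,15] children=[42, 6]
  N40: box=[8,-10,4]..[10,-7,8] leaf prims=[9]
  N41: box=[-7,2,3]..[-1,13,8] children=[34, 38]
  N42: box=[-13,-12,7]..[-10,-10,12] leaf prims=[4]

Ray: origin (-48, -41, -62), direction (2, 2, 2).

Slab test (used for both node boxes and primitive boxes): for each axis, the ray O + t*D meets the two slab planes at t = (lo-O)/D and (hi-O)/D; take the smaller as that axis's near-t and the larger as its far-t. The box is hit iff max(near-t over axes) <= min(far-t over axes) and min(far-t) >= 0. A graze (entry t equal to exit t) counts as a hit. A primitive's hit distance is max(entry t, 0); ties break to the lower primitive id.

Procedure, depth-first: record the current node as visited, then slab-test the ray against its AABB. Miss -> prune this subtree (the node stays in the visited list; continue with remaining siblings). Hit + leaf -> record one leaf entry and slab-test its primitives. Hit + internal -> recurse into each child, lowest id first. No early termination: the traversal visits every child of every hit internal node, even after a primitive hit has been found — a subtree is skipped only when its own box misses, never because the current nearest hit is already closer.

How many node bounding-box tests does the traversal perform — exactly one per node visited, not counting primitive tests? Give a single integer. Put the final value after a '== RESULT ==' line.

Traverse from the root:
N0 x:[15,35] y:[27/2,61/2] z:[22,40] -> hit [22,61/2], descend [3, 7]
  N3 x:[24,35] y:[27/2,61/2] z:[22,35] -> hit [24,61/2], descend [5, 22]
    N5 x:[24,35] y:[39/2,61/2] z:[22,67/2] -> hit [24,61/2], descend [14, 23]
      N14 x:[24,61/2] y:[39/2,61/2] z:[31,67/2] -> miss, prune
      N23 x:[55/2,35] y:[28,59/2] z:[22,29] -> hit [28,29], descend [2, 9]
        N2 x:[32,35] y:[57/2,59/2] z:[22,25] -> miss, prune
        N9 x:[55/2,30] y:[28,57/2] z:[28,29] -> hit [28,57/2] leaf, test {P15@t=28}
    N22 x:[26,69/2] y:[27/2,41/2] z:[22,35] -> miss, prune
  N7 x:[15,25] y:[29/2,27] z:[24,40] -> hit [24,25], descend [27, 37]
    N27 x:[15,47/2] y:[39/2,27] z:[24,35] -> miss, prune
    N37 x:[31/2,25] y:[29/2,27] z:[67/2,40] -> miss, prune

11 AABB tests over nodes [0, 3, 5, 14, 23, 2, 9, 22, 7, 27, 37]; 1 leaf entered; closest P15.

== RESULT ==
11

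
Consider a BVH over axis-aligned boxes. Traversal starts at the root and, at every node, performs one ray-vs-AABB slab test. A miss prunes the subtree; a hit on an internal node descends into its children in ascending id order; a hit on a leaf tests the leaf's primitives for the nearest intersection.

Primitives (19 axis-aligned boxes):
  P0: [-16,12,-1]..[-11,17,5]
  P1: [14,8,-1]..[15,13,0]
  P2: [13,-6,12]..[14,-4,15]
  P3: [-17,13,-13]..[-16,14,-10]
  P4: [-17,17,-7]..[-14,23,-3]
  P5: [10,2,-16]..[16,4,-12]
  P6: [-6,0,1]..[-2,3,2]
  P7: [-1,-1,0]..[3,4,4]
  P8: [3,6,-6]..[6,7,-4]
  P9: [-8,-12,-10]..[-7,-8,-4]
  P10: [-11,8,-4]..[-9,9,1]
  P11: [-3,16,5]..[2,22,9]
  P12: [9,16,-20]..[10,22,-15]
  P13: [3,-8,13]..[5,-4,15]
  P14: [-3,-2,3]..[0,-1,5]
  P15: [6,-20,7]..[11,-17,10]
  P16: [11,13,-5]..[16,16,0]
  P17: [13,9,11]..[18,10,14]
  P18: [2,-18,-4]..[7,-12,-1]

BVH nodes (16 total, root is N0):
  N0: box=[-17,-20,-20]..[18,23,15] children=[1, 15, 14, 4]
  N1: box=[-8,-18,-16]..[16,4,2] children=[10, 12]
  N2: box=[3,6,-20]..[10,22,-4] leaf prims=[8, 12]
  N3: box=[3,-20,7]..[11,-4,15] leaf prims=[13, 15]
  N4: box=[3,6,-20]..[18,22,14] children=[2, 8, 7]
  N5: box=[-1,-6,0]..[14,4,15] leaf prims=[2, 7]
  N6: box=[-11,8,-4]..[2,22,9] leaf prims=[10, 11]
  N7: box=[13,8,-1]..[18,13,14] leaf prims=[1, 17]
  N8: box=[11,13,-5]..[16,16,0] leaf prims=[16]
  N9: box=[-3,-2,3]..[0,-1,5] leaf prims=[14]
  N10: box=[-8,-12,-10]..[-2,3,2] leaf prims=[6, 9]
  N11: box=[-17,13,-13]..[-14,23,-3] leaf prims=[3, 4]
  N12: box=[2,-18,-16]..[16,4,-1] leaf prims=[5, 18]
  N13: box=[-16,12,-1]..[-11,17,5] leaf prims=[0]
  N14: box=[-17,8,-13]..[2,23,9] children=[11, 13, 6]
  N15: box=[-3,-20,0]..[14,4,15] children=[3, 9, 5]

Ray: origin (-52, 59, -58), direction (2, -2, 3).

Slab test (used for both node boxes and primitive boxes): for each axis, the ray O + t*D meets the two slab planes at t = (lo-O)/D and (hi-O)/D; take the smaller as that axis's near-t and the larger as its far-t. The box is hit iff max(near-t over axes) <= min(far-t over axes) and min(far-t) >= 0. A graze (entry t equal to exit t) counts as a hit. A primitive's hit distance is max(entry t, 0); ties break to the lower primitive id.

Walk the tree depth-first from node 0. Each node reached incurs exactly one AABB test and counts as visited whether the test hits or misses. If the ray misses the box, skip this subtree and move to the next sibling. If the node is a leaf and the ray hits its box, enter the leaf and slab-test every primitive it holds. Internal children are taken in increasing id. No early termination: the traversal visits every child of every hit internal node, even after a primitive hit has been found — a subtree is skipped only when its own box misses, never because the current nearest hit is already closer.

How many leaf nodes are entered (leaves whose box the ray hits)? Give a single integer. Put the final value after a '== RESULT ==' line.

Traverse from the root:
N0 x:[35/2,35] y:[18,79/2] z:[38/3,73/3] -> hit [18,73/3], descend [1, 4, 14, 15]
  N1 x:[22,34] y:[55/2,77/2] z:[14,20] -> miss, prune
  N4 x:[55/2,35] y:[37/2,53/2] z:[38/3,24] -> miss, prune
  N14 x:[35/2,27] y:[18,51/2] z:[15,67/3] -> hit [18,67/3], descend [6, 11, 13]
    N6 x:[41/2,27] y:[37/2,51/2] z:[18,67/3] -> hit [41/2,67/3] leaf, test {P10(miss), P11(miss)}
    N11 x:[35/2,19] y:[18,23] z:[15,55/3] -> hit [18,55/3] leaf, test {P3(miss), P4@t=18}
    N13 x:[18,41/2] y:[21,47/2] z:[19,21] -> miss, prune
  N15 x:[49/2,33] y:[55/2,79/2] z:[58/3,73/3] -> miss, prune

8 AABB tests over nodes [0, 1, 4, 14, 6, 11, 13, 15]; 2 leaves entered; closest P4.

== RESULT ==
2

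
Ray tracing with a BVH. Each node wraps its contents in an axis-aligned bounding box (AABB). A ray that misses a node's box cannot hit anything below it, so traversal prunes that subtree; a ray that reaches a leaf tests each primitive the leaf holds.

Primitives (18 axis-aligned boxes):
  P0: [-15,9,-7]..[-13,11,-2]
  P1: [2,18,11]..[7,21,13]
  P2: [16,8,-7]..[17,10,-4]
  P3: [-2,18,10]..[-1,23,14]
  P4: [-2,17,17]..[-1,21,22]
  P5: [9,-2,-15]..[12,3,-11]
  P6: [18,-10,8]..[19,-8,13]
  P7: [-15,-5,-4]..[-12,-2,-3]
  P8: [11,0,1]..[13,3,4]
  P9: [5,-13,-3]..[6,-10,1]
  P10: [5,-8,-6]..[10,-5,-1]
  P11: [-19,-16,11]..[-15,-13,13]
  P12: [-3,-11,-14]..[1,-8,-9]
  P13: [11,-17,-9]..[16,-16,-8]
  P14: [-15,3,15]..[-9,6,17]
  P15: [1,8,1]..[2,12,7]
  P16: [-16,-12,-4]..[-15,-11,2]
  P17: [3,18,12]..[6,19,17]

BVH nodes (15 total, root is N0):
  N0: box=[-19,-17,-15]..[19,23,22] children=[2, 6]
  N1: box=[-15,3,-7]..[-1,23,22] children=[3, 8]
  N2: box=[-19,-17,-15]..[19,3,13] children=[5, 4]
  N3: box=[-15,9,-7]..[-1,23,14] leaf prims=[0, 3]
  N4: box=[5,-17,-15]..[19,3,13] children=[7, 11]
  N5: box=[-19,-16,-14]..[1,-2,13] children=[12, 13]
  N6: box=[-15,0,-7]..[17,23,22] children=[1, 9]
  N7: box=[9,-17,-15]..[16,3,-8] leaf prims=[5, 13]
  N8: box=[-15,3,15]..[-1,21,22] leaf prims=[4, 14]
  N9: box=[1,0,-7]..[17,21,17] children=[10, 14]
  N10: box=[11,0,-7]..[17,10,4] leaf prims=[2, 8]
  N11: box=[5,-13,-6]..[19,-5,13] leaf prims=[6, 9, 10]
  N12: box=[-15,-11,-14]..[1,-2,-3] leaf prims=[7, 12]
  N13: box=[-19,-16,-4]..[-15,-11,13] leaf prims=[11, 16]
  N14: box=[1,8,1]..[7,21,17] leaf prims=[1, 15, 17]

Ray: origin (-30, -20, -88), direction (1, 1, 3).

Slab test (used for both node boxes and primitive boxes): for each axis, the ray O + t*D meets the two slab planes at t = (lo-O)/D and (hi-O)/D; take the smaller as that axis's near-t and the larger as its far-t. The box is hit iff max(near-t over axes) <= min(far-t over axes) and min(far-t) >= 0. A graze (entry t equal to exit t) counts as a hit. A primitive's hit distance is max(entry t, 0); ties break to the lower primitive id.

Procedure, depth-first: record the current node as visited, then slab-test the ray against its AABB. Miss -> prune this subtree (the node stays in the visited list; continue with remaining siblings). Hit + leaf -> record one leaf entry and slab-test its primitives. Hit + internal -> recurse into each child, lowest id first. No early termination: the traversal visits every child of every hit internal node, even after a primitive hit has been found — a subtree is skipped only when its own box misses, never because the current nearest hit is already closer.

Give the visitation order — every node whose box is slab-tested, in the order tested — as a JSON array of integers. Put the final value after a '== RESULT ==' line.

Trace the traversal:
N0 x:[11,49] y:[3,43] z:[73/3,110/3] -> hit [73/3,110/3], descend [2, 6]
  N2 x:[11,49] y:[3,23] z:[73/3,101/3] -> miss, prune
  N6 x:[15,47] y:[20,43] z:[27,110/3] -> hit [27,110/3], descend [1, 9]
    N1 x:[15,29] y:[23,43] z:[27,110/3] -> hit [27,29], descend [3, 8]
      N3 x:[15,29] y:[29,43] z:[27,34] -> hit [29,29] leaf, test {P0(miss), P3(miss)}
      N8 x:[15,29] y:[23,41] z:[103/3,110/3] -> miss, prune
    N9 x:[31,47] y:[20,41] z:[27,35] -> hit [31,35], descend [10, 14]
      N10 x:[41,47] y:[20,30] z:[27,92/3] -> miss, prune
      N14 x:[31,37] y:[28,41] z:[89/3,35] -> hit [31,35] leaf, test {P1(miss), P15@t=31, P17(miss)}

9 AABB tests over nodes [0, 2, 6, 1, 3, 8, 9, 10, 14]; 2 leaves entered; closest P15.

== RESULT ==
[0, 2, 6, 1, 3, 8, 9, 10, 14]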